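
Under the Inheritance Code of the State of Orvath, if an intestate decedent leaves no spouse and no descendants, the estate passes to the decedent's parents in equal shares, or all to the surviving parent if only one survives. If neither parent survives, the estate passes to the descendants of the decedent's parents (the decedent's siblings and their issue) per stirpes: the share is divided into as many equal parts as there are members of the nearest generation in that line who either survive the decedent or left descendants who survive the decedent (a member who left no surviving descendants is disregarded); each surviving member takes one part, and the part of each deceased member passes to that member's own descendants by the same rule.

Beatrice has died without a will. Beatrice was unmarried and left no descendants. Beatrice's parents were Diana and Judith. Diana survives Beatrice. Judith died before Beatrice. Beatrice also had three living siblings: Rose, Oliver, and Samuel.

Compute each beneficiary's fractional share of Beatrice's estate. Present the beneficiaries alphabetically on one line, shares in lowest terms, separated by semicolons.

Only one parent, Diana, survives, so Diana takes the entire estate. The siblings take nothing because a surviving parent has priority.

Diana 1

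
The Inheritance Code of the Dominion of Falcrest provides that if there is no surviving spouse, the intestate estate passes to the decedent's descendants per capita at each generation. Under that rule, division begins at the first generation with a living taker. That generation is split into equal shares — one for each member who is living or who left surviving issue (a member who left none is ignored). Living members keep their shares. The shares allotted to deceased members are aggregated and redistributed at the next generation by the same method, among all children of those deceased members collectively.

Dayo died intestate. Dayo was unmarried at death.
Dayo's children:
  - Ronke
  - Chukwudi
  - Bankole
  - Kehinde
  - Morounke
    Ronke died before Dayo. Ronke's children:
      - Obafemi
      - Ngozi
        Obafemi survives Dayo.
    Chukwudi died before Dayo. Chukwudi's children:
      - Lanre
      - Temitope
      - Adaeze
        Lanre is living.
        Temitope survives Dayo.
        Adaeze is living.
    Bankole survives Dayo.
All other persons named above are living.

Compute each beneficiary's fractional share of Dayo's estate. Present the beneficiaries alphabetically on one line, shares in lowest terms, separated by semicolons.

Adaeze 2/25; Bankole 1/5; Kehinde 1/5; Lanre 2/25; Morounke 1/5; Ngozi 2/25; Obafemi 2/25; Temitope 2/25

There is no surviving spouse, so the entire estate passes to Dayo's descendants per capita at each generation.
At generation 1 (Ronke, Chukwudi, Bankole, Kehinde, Morounke) there are 5 shares of (1)/5 = 1/5 each.
Living: Bankole, Kehinde, and Morounke — each takes 1/5.
Deceased: Ronke and Chukwudi. Their combined 2/5 is pooled and carried to generation 2.
At generation 2 (Obafemi, Ngozi, Lanre, Temitope, Adaeze) there are 5 shares of (2/5)/5 = 2/25 each.
Living: Obafemi, Ngozi, Lanre, Temitope, and Adaeze — each takes 2/25.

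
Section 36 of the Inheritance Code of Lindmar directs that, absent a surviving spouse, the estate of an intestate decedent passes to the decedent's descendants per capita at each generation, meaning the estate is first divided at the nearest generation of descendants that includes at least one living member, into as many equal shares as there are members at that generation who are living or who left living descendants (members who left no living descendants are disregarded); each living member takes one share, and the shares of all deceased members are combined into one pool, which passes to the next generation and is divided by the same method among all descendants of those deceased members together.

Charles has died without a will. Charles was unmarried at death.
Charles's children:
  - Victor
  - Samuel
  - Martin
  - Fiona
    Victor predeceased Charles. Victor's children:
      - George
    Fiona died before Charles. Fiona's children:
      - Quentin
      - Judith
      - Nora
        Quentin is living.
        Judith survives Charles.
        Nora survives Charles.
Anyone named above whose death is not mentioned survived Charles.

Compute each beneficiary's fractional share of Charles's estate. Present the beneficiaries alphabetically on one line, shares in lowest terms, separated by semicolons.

There is no surviving spouse, so the entire estate passes to Charles's descendants per capita at each generation.
At generation 1 (Victor, Samuel, Martin, Fiona) there are 4 shares of (1)/4 = 1/4 each.
Living: Samuel and Martin — each takes 1/4.
Deceased: Victor and Fiona. Their combined 1/2 is pooled and carried to generation 2.
At generation 2 (George, Quentin, Judith, Nora) there are 4 shares of (1/2)/4 = 1/8 each.
Living: George, Quentin, Judith, and Nora — each takes 1/8.

George 1/8; Judith 1/8; Martin 1/4; Nora 1/8; Quentin 1/8; Samuel 1/4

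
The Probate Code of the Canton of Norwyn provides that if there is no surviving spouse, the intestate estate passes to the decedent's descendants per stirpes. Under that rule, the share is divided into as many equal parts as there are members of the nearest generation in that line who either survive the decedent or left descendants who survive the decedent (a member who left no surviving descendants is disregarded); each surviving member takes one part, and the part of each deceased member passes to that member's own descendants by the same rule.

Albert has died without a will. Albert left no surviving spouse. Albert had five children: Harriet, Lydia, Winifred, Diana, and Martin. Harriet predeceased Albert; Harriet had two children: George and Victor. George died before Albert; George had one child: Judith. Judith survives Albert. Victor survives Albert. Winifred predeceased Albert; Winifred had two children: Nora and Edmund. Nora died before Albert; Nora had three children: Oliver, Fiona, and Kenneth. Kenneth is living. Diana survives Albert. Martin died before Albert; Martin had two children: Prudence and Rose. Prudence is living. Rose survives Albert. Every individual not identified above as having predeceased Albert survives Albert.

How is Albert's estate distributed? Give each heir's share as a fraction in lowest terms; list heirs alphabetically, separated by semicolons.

There is no surviving spouse, so the entire estate passes to Albert's descendants per stirpes.
The estate is divided into 5 equal shares of 1/5 among Harriet, Lydia, Winifred, Diana, Martin.
Harriet predeceased; the 1/5 allotted to Harriet's branch passes to Harriet's issue by representation.
The 1/5 is divided into 2 equal shares of 1/10 among George, Victor.
George predeceased; the 1/10 allotted to George's branch passes to George's issue by representation.
Judith is the sole taker at this level and receives the full 1/10.
Victor is living and takes 1/10.
Lydia is living and takes 1/5.
Winifred predeceased; the 1/5 allotted to Winifred's branch passes to Winifred's issue by representation.
The 1/5 is divided into 2 equal shares of 1/10 among Nora, Edmund.
Nora predeceased; the 1/10 allotted to Nora's branch passes to Nora's issue by representation.
The 1/10 is divided into 3 equal shares of 1/30 among Oliver, Fiona, Kenneth.
Oliver is living and takes 1/30.
Fiona is living and takes 1/30.
Kenneth is living and takes 1/30.
Edmund is living and takes 1/10.
Diana is living and takes 1/5.
Martin predeceased; the 1/5 allotted to Martin's branch passes to Martin's issue by representation.
The 1/5 is divided into 2 equal shares of 1/10 among Prudence, Rose.
Prudence is living and takes 1/10.
Rose is living and takes 1/10.

Diana 1/5; Edmund 1/10; Fiona 1/30; Judith 1/10; Kenneth 1/30; Lydia 1/5; Oliver 1/30; Prudence 1/10; Rose 1/10; Victor 1/10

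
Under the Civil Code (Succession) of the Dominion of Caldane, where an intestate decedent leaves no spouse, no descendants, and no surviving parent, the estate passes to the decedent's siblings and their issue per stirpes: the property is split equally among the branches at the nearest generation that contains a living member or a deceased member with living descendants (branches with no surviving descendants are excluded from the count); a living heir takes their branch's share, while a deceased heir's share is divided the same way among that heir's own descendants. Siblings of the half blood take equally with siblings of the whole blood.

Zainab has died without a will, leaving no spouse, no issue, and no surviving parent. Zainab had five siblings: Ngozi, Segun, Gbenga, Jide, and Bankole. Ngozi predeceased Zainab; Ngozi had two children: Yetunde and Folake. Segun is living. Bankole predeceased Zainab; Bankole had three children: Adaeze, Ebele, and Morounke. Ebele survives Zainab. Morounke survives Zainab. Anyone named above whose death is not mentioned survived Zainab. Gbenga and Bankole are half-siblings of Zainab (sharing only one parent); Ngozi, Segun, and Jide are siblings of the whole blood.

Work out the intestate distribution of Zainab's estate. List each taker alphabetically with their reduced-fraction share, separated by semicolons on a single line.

Adaeze 1/15; Ebele 1/15; Folake 1/10; Gbenga 1/5; Jide 1/5; Morounke 1/15; Segun 1/5; Yetunde 1/10

No spouse, descendants, or parent survives, so the estate passes to Zainab's siblings per stirpes.
Half-blood and whole-blood siblings take equally under the stated rule.
The estate is divided into 5 equal shares of 1/5 among Ngozi, Segun, Gbenga, Jide, Bankole.
Ngozi predeceased; the 1/5 allotted to Ngozi's branch passes to Ngozi's issue by representation.
The 1/5 is divided into 2 equal shares of 1/10 among Yetunde, Folake.
Yetunde is living and takes 1/10.
Folake is living and takes 1/10.
Segun is living and takes 1/5.
Gbenga is living and takes 1/5.
Jide is living and takes 1/5.
Bankole predeceased; the 1/5 allotted to Bankole's branch passes to Bankole's issue by representation.
The 1/5 is divided into 3 equal shares of 1/15 among Adaeze, Ebele, Morounke.
Adaeze is living and takes 1/15.
Ebele is living and takes 1/15.
Morounke is living and takes 1/15.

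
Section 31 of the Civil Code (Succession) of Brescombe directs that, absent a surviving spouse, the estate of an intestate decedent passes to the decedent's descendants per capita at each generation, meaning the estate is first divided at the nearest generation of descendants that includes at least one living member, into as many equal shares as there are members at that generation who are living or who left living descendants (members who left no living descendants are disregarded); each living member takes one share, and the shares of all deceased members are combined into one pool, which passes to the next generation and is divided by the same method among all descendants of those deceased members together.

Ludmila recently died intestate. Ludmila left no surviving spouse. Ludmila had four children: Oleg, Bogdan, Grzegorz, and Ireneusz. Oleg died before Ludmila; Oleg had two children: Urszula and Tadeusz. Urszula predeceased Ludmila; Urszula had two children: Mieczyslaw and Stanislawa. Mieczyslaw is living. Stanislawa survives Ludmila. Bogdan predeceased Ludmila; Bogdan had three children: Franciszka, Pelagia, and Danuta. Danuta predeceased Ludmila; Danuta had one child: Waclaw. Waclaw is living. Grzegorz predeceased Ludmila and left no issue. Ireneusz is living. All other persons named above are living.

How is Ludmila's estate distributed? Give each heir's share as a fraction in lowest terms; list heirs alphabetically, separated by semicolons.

There is no surviving spouse, so the entire estate passes to Ludmila's descendants per capita at each generation.
At generation 1 (Oleg, Bogdan, Ireneusz) there are 3 shares of (1)/3 = 1/3 each.
Living: Ireneusz — each takes 1/3.
Deceased: Oleg and Bogdan. Their combined 2/3 is pooled and carried to generation 2.
At generation 2 (Urszula, Tadeusz, Franciszka, Pelagia, Danuta) there are 5 shares of (2/3)/5 = 2/15 each.
Living: Tadeusz, Franciszka, and Pelagia — each takes 2/15.
Deceased: Urszula and Danuta. Their combined 4/15 is pooled and carried to generation 3.
At generation 3 (Mieczyslaw, Stanislawa, Waclaw) there are 3 shares of (4/15)/3 = 4/45 each.
Living: Mieczyslaw, Stanislawa, and Waclaw — each takes 4/45.

Franciszka 2/15; Ireneusz 1/3; Mieczyslaw 4/45; Pelagia 2/15; Stanislawa 4/45; Tadeusz 2/15; Waclaw 4/45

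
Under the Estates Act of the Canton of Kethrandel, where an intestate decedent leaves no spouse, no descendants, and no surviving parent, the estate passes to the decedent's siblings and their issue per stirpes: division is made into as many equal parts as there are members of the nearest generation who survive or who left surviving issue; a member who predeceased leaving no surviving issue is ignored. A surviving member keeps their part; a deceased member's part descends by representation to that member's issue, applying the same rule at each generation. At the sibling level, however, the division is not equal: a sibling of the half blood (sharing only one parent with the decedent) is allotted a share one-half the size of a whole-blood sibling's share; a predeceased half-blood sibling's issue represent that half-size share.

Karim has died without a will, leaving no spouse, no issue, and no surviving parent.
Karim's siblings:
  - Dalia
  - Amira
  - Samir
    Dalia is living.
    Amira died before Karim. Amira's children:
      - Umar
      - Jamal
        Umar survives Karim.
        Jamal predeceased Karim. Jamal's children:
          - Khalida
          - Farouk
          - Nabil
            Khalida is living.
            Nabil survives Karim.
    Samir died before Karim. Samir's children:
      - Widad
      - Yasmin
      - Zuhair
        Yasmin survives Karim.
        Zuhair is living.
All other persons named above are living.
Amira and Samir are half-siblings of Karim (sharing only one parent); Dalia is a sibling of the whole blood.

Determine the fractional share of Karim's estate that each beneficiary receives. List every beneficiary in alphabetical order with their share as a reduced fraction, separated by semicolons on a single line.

Dalia 1/2; Farouk 1/24; Khalida 1/24; Nabil 1/24; Umar 1/8; Widad 1/12; Yasmin 1/12; Zuhair 1/12

No spouse, descendants, or parent survives, so the estate passes to Karim's siblings per stirpes.
Half-blood siblings count for one-half the weight of whole-blood siblings at the initial division.
Dividing 1 in proportion to weights (total weight 2): Dalia (weight 1) → 1/2; Amira (weight 1/2) → 1/4; Samir (weight 1/2) → 1/4.
Dalia is living and takes 1/2.
Amira predeceased; the 1/4 allotted to Amira's branch passes to Amira's issue by representation.
The 1/4 is divided into 2 equal shares of 1/8 among Umar, Jamal.
Umar is living and takes 1/8.
Jamal predeceased; the 1/8 allotted to Jamal's branch passes to Jamal's issue by representation.
The 1/8 is divided into 3 equal shares of 1/24 among Khalida, Farouk, Nabil.
Khalida is living and takes 1/24.
Farouk is living and takes 1/24.
Nabil is living and takes 1/24.
Samir predeceased; the 1/4 allotted to Samir's branch passes to Samir's issue by representation.
The 1/4 is divided into 3 equal shares of 1/12 among Widad, Yasmin, Zuhair.
Widad is living and takes 1/12.
Yasmin is living and takes 1/12.
Zuhair is living and takes 1/12.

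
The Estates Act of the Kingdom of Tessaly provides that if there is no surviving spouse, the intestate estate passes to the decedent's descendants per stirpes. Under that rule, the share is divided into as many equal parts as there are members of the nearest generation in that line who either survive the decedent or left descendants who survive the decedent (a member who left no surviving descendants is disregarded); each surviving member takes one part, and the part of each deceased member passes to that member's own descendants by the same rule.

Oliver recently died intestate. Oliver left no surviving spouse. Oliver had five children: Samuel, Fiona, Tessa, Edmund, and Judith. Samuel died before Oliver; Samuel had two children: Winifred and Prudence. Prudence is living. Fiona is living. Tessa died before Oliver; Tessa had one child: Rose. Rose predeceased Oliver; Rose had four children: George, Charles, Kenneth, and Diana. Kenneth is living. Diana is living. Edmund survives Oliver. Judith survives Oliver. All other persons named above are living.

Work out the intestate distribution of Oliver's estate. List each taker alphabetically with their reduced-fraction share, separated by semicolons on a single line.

There is no surviving spouse, so the entire estate passes to Oliver's descendants per stirpes.
The estate is divided into 5 equal shares of 1/5 among Samuel, Fiona, Tessa, Edmund, Judith.
Samuel predeceased; the 1/5 allotted to Samuel's branch passes to Samuel's issue by representation.
The 1/5 is divided into 2 equal shares of 1/10 among Winifred, Prudence.
Winifred is living and takes 1/10.
Prudence is living and takes 1/10.
Fiona is living and takes 1/5.
Tessa predeceased; the 1/5 allotted to Tessa's branch passes to Tessa's issue by representation.
Rose's line is the sole branch at this level, so the full 1/5 passes to Rose's issue by representation.
The 1/5 is divided into 4 equal shares of 1/20 among George, Charles, Kenneth, Diana.
George is living and takes 1/20.
Charles is living and takes 1/20.
Kenneth is living and takes 1/20.
Diana is living and takes 1/20.
Edmund is living and takes 1/5.
Judith is living and takes 1/5.

Charles 1/20; Diana 1/20; Edmund 1/5; Fiona 1/5; George 1/20; Judith 1/5; Kenneth 1/20; Prudence 1/10; Winifred 1/10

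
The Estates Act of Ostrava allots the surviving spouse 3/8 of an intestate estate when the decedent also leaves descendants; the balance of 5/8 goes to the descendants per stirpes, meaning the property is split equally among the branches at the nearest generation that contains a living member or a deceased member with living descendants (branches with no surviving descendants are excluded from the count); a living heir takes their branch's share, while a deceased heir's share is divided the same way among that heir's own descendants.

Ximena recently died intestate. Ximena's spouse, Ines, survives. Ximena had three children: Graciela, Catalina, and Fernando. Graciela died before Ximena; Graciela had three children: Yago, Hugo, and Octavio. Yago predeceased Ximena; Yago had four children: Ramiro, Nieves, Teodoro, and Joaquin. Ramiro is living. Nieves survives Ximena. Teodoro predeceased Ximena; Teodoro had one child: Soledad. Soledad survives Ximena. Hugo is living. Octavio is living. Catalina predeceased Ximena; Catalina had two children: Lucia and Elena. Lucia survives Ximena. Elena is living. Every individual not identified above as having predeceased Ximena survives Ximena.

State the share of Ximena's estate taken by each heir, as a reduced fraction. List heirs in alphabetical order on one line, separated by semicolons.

Ines, as surviving spouse, takes 3/8.
The remaining 5/8 passes to Ximena's descendants per stirpes.
The 5/8 is divided into 3 equal shares of 5/24 among Graciela, Catalina, Fernando.
Graciela predeceased; the 5/24 allotted to Graciela's branch passes to Graciela's issue by representation.
The 5/24 is divided into 3 equal shares of 5/72 among Yago, Hugo, Octavio.
Yago predeceased; the 5/72 allotted to Yago's branch passes to Yago's issue by representation.
The 5/72 is divided into 4 equal shares of 5/288 among Ramiro, Nieves, Teodoro, Joaquin.
Ramiro is living and takes 5/288.
Nieves is living and takes 5/288.
Teodoro predeceased; the 5/288 allotted to Teodoro's branch passes to Teodoro's issue by representation.
Soledad is the sole taker at this level and receives the full 5/288.
Joaquin is living and takes 5/288.
Hugo is living and takes 5/72.
Octavio is living and takes 5/72.
Catalina predeceased; the 5/24 allotted to Catalina's branch passes to Catalina's issue by representation.
The 5/24 is divided into 2 equal shares of 5/48 among Lucia, Elena.
Lucia is living and takes 5/48.
Elena is living and takes 5/48.
Fernando is living and takes 5/24.

Elena 5/48; Fernando 5/24; Hugo 5/72; Ines 3/8; Joaquin 5/288; Lucia 5/48; Nieves 5/288; Octavio 5/72; Ramiro 5/288; Soledad 5/288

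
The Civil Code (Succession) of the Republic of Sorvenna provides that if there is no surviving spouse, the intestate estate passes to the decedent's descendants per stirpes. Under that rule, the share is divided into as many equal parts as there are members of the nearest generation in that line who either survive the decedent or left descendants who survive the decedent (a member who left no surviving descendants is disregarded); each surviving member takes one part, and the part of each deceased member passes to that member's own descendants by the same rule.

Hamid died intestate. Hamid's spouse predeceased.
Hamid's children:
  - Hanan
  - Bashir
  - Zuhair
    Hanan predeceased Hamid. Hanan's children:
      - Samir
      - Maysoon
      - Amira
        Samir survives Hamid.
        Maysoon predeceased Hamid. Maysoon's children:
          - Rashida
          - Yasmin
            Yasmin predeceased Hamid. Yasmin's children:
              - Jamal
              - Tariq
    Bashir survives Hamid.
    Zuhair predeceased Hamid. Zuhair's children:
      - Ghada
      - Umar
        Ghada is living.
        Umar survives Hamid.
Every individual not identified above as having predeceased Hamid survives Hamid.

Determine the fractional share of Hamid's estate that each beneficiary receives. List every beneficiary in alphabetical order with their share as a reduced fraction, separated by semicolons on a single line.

There is no surviving spouse, so the entire estate passes to Hamid's descendants per stirpes.
The estate is divided into 3 equal shares of 1/3 among Hanan, Bashir, Zuhair.
Hanan predeceased; the 1/3 allotted to Hanan's branch passes to Hanan's issue by representation.
The 1/3 is divided into 3 equal shares of 1/9 among Samir, Maysoon, Amira.
Samir is living and takes 1/9.
Maysoon predeceased; the 1/9 allotted to Maysoon's branch passes to Maysoon's issue by representation.
The 1/9 is divided into 2 equal shares of 1/18 among Rashida, Yasmin.
Rashida is living and takes 1/18.
Yasmin predeceased; the 1/18 allotted to Yasmin's branch passes to Yasmin's issue by representation.
The 1/18 is divided into 2 equal shares of 1/36 among Jamal, Tariq.
Jamal is living and takes 1/36.
Tariq is living and takes 1/36.
Amira is living and takes 1/9.
Bashir is living and takes 1/3.
Zuhair predeceased; the 1/3 allotted to Zuhair's branch passes to Zuhair's issue by representation.
The 1/3 is divided into 2 equal shares of 1/6 among Ghada, Umar.
Ghada is living and takes 1/6.
Umar is living and takes 1/6.

Amira 1/9; Bashir 1/3; Ghada 1/6; Jamal 1/36; Rashida 1/18; Samir 1/9; Tariq 1/36; Umar 1/6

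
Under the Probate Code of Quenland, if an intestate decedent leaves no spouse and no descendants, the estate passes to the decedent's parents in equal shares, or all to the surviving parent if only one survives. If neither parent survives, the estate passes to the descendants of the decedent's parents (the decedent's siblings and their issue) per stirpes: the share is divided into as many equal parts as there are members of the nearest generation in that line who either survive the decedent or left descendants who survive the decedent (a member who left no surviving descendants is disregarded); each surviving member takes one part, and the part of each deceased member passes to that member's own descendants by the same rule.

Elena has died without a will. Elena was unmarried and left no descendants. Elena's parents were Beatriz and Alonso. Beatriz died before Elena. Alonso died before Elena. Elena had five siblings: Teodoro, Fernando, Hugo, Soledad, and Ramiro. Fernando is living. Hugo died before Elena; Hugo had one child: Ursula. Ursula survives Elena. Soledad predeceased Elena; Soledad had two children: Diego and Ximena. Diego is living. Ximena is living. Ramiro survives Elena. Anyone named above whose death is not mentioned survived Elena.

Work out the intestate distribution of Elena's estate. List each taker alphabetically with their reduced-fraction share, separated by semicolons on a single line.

Neither parent survives and there are no descendants, so the estate passes to Elena's siblings and their issue per stirpes.
The estate is divided into 5 equal shares of 1/5 among Teodoro, Fernando, Hugo, Soledad, Ramiro.
Teodoro is living and takes 1/5.
Fernando is living and takes 1/5.
Hugo predeceased; the 1/5 allotted to Hugo's branch passes to Hugo's issue by representation.
Ursula is the sole taker at this level and receives the full 1/5.
Soledad predeceased; the 1/5 allotted to Soledad's branch passes to Soledad's issue by representation.
The 1/5 is divided into 2 equal shares of 1/10 among Diego, Ximena.
Diego is living and takes 1/10.
Ximena is living and takes 1/10.
Ramiro is living and takes 1/5.

Diego 1/10; Fernando 1/5; Ramiro 1/5; Teodoro 1/5; Ursula 1/5; Ximena 1/10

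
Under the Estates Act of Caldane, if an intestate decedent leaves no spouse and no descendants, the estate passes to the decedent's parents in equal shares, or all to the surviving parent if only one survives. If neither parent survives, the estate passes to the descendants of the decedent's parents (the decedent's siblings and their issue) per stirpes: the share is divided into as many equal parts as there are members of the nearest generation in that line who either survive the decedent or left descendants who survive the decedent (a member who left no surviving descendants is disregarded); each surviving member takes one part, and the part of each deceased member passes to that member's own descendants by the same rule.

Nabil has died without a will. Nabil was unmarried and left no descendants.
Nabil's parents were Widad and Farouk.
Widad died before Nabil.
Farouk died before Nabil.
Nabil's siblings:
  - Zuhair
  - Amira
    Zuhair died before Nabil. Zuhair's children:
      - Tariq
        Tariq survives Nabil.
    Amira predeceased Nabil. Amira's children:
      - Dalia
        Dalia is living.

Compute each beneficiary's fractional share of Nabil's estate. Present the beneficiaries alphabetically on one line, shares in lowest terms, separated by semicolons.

Dalia 1/2; Tariq 1/2

Neither parent survives and there are no descendants, so the estate passes to Nabil's siblings and their issue per stirpes.
The estate is divided into 2 equal shares of 1/2 among Zuhair, Amira.
Zuhair predeceased; the 1/2 allotted to Zuhair's branch passes to Zuhair's issue by representation.
Tariq is the sole taker at this level and receives the full 1/2.
Amira predeceased; the 1/2 allotted to Amira's branch passes to Amira's issue by representation.
Dalia is the sole taker at this level and receives the full 1/2.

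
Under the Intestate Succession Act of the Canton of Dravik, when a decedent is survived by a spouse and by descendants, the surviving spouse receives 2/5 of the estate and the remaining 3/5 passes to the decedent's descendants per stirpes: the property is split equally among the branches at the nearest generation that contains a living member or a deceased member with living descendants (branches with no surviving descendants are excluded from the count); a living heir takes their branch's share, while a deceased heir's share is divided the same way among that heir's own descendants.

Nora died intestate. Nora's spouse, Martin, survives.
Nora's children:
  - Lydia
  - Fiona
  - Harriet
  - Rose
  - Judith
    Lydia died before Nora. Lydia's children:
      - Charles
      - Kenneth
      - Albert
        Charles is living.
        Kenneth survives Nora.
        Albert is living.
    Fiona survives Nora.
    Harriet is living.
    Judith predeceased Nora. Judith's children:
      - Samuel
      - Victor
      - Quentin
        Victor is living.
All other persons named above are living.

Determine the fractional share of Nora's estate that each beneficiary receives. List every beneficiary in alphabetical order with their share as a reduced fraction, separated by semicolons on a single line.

Martin, as surviving spouse, takes 2/5.
The remaining 3/5 passes to Nora's descendants per stirpes.
The 3/5 is divided into 5 equal shares of 3/25 among Lydia, Fiona, Harriet, Rose, Judith.
Lydia predeceased; the 3/25 allotted to Lydia's branch passes to Lydia's issue by representation.
The 3/25 is divided into 3 equal shares of 1/25 among Charles, Kenneth, Albert.
Charles is living and takes 1/25.
Kenneth is living and takes 1/25.
Albert is living and takes 1/25.
Fiona is living and takes 3/25.
Harriet is living and takes 3/25.
Rose is living and takes 3/25.
Judith predeceased; the 3/25 allotted to Judith's branch passes to Judith's issue by representation.
The 3/25 is divided into 3 equal shares of 1/25 among Samuel, Victor, Quentin.
Samuel is living and takes 1/25.
Victor is living and takes 1/25.
Quentin is living and takes 1/25.

Albert 1/25; Charles 1/25; Fiona 3/25; Harriet 3/25; Kenneth 1/25; Martin 2/5; Quentin 1/25; Rose 3/25; Samuel 1/25; Victor 1/25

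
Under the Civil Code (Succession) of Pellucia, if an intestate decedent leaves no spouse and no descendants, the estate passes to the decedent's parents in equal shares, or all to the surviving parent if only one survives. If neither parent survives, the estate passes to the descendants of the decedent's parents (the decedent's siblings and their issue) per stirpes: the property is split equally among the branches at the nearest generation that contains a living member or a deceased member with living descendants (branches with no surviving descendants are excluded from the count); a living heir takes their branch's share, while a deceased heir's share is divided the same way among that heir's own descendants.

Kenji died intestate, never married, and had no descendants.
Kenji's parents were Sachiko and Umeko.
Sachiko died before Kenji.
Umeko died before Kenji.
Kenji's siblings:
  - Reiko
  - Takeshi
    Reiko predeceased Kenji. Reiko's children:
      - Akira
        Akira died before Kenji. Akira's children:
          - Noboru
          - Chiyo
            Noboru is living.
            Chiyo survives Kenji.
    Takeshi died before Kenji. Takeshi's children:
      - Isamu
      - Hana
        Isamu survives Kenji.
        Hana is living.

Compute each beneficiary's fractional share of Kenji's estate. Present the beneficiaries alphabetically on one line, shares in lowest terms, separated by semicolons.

Chiyo 1/4; Hana 1/4; Isamu 1/4; Noboru 1/4

Neither parent survives and there are no descendants, so the estate passes to Kenji's siblings and their issue per stirpes.
The estate is divided into 2 equal shares of 1/2 among Reiko, Takeshi.
Reiko predeceased; the 1/2 allotted to Reiko's branch passes to Reiko's issue by representation.
Akira's line is the sole branch at this level, so the full 1/2 passes to Akira's issue by representation.
The 1/2 is divided into 2 equal shares of 1/4 among Noboru, Chiyo.
Noboru is living and takes 1/4.
Chiyo is living and takes 1/4.
Takeshi predeceased; the 1/2 allotted to Takeshi's branch passes to Takeshi's issue by representation.
The 1/2 is divided into 2 equal shares of 1/4 among Isamu, Hana.
Isamu is living and takes 1/4.
Hana is living and takes 1/4.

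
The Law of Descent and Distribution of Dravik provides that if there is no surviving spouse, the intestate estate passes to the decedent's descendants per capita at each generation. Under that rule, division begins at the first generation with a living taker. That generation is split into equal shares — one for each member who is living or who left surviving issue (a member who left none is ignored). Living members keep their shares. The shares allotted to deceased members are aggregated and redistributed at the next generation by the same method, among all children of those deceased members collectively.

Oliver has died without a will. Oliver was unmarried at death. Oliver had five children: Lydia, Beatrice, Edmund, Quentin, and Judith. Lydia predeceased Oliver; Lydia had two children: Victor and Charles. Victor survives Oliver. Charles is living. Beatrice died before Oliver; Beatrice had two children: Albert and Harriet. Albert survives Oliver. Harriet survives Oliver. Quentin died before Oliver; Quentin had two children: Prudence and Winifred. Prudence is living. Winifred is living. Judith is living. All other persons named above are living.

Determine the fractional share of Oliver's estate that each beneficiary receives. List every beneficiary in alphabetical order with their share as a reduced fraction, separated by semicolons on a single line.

Albert 1/10; Charles 1/10; Edmund 1/5; Harriet 1/10; Judith 1/5; Prudence 1/10; Victor 1/10; Winifred 1/10

There is no surviving spouse, so the entire estate passes to Oliver's descendants per capita at each generation.
At generation 1 (Lydia, Beatrice, Edmund, Quentin, Judith) there are 5 shares of (1)/5 = 1/5 each.
Living: Edmund and Judith — each takes 1/5.
Deceased: Lydia, Beatrice, and Quentin. Their combined 3/5 is pooled and carried to generation 2.
At generation 2 (Victor, Charles, Albert, Harriet, Prudence, Winifred) there are 6 shares of (3/5)/6 = 1/10 each.
Living: Victor, Charles, Albert, Harriet, Prudence, and Winifred — each takes 1/10.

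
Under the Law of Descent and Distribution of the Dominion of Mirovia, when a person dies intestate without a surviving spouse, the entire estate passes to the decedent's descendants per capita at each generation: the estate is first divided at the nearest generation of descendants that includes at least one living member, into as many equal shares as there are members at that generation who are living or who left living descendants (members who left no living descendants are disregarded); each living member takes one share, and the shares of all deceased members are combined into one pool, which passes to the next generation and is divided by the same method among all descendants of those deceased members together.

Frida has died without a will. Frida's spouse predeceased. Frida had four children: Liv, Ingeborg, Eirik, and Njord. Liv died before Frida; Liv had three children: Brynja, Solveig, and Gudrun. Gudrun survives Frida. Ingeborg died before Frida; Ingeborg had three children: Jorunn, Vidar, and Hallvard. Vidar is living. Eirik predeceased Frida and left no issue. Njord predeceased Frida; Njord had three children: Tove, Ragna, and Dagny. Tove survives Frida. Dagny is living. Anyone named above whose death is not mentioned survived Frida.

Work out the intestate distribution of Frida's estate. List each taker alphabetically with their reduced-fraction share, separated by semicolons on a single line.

There is no surviving spouse, so the entire estate passes to Frida's descendants per capita at each generation.
No one at generation 1 (Liv, Ingeborg, Njord) is living; moving to the next generation.
At generation 2 (Brynja, Solveig, Gudrun, Jorunn, Vidar, Hallvard, Tove, Ragna, Dagny) there are 9 shares of (1)/9 = 1/9 each.
Living: Brynja, Solveig, Gudrun, Jorunn, Vidar, Hallvard, Tove, Ragna, and Dagny — each takes 1/9.

Brynja 1/9; Dagny 1/9; Gudrun 1/9; Hallvard 1/9; Jorunn 1/9; Ragna 1/9; Solveig 1/9; Tove 1/9; Vidar 1/9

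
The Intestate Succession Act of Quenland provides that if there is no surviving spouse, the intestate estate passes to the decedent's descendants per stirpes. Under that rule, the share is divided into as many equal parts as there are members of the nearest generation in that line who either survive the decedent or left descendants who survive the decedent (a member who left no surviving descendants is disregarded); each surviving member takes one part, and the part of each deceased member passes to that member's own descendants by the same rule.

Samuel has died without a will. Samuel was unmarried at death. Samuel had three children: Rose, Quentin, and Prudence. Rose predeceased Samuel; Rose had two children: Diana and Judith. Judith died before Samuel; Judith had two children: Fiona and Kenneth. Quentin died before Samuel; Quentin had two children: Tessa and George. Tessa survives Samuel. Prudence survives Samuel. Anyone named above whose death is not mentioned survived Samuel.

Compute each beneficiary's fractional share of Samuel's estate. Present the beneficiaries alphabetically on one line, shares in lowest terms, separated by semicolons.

Diana 1/6; Fiona 1/12; George 1/6; Kenneth 1/12; Prudence 1/3; Tessa 1/6

There is no surviving spouse, so the entire estate passes to Samuel's descendants per stirpes.
The estate is divided into 3 equal shares of 1/3 among Rose, Quentin, Prudence.
Rose predeceased; the 1/3 allotted to Rose's branch passes to Rose's issue by representation.
The 1/3 is divided into 2 equal shares of 1/6 among Diana, Judith.
Diana is living and takes 1/6.
Judith predeceased; the 1/6 allotted to Judith's branch passes to Judith's issue by representation.
The 1/6 is divided into 2 equal shares of 1/12 among Fiona, Kenneth.
Fiona is living and takes 1/12.
Kenneth is living and takes 1/12.
Quentin predeceased; the 1/3 allotted to Quentin's branch passes to Quentin's issue by representation.
The 1/3 is divided into 2 equal shares of 1/6 among Tessa, George.
Tessa is living and takes 1/6.
George is living and takes 1/6.
Prudence is living and takes 1/3.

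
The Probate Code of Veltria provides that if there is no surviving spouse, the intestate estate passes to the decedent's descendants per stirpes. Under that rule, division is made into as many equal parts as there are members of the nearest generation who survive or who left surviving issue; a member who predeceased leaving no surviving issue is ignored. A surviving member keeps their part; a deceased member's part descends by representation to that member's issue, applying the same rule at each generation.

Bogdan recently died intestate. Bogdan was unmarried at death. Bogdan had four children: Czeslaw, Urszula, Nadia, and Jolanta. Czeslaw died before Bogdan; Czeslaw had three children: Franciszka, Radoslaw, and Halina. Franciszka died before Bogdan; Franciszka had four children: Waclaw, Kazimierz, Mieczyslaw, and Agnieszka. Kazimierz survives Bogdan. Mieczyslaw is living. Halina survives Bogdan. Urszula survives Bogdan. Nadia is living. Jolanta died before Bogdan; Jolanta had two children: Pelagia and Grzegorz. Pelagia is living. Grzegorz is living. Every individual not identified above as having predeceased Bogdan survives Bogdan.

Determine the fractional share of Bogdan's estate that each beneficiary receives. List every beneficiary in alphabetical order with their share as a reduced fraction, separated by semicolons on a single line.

Agnieszka 1/48; Grzegorz 1/8; Halina 1/12; Kazimierz 1/48; Mieczyslaw 1/48; Nadia 1/4; Pelagia 1/8; Radoslaw 1/12; Urszula 1/4; Waclaw 1/48

There is no surviving spouse, so the entire estate passes to Bogdan's descendants per stirpes.
The estate is divided into 4 equal shares of 1/4 among Czeslaw, Urszula, Nadia, Jolanta.
Czeslaw predeceased; the 1/4 allotted to Czeslaw's branch passes to Czeslaw's issue by representation.
The 1/4 is divided into 3 equal shares of 1/12 among Franciszka, Radoslaw, Halina.
Franciszka predeceased; the 1/12 allotted to Franciszka's branch passes to Franciszka's issue by representation.
The 1/12 is divided into 4 equal shares of 1/48 among Waclaw, Kazimierz, Mieczyslaw, Agnieszka.
Waclaw is living and takes 1/48.
Kazimierz is living and takes 1/48.
Mieczyslaw is living and takes 1/48.
Agnieszka is living and takes 1/48.
Radoslaw is living and takes 1/12.
Halina is living and takes 1/12.
Urszula is living and takes 1/4.
Nadia is living and takes 1/4.
Jolanta predeceased; the 1/4 allotted to Jolanta's branch passes to Jolanta's issue by representation.
The 1/4 is divided into 2 equal shares of 1/8 among Pelagia, Grzegorz.
Pelagia is living and takes 1/8.
Grzegorz is living and takes 1/8.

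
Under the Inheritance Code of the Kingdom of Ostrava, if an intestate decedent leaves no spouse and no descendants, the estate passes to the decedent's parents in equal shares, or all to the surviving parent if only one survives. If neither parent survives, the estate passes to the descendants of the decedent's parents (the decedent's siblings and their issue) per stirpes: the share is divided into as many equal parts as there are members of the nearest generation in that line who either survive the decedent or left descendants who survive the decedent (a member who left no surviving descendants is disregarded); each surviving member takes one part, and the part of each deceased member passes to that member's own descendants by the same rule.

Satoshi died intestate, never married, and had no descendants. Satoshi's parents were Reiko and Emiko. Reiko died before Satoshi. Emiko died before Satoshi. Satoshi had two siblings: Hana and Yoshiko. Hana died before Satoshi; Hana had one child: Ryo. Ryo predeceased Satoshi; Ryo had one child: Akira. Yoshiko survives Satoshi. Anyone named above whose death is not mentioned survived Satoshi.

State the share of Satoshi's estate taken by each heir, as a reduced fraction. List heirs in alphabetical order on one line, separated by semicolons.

Akira 1/2; Yoshiko 1/2

Neither parent survives and there are no descendants, so the estate passes to Satoshi's siblings and their issue per stirpes.
The estate is divided into 2 equal shares of 1/2 among Hana, Yoshiko.
Hana predeceased; the 1/2 allotted to Hana's branch passes to Hana's issue by representation.
Ryo's line is the sole branch at this level, so the full 1/2 passes to Ryo's issue by representation.
Akira is the sole taker at this level and receives the full 1/2.
Yoshiko is living and takes 1/2.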